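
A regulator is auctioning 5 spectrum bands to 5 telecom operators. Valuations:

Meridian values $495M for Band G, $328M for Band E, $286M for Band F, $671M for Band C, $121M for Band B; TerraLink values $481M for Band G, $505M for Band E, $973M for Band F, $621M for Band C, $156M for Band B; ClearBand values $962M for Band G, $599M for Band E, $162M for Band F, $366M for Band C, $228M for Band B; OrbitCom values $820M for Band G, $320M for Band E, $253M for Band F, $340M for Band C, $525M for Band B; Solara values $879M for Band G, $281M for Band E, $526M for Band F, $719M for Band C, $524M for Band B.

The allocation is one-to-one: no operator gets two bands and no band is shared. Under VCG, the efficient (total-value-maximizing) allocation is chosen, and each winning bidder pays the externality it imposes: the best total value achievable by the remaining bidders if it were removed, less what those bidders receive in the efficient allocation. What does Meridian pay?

Efficient allocation: Meridian→Band C ($671M), TerraLink→Band F ($973M), ClearBand→Band E ($599M), OrbitCom→Band B ($525M), Solara→Band G ($879M); total welfare W = $3647M.
Meridian receives Band C at value $671M, so the others get W − 671 = $2976M.
Without Meridian: best allocation of the remaining 4 bidders over all 5 bands is TerraLink→Band F ($973M), ClearBand→Band G ($962M), OrbitCom→Band B ($525M), Solara→Band C ($719M), total $3179M.
VCG payment = (others' best without Meridian) − (others' welfare with Meridian) = 3179 − 2976 = $203M.

Meridian pays $203M.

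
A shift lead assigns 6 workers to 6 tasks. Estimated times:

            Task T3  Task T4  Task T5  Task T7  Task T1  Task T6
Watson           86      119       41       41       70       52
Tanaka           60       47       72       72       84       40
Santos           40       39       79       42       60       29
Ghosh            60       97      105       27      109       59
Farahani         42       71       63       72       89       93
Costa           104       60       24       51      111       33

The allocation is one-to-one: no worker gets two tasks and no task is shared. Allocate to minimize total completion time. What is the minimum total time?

Min total: 239 min

Optimal: Watson→Task T1 (70 min), Tanaka→Task T4 (47 min), Santos→Task T6 (29 min), Ghosh→Task T7 (27 min), Farahani→Task T3 (42 min), Costa→Task T5 (24 min) — total 70+47+29+27+42+24 = 239 min.
Column-greedy (each task in turn goes to its cheapest remaining worker) gives 301 min, worse by 62.
Checked against all permutations: 239 min is optimal.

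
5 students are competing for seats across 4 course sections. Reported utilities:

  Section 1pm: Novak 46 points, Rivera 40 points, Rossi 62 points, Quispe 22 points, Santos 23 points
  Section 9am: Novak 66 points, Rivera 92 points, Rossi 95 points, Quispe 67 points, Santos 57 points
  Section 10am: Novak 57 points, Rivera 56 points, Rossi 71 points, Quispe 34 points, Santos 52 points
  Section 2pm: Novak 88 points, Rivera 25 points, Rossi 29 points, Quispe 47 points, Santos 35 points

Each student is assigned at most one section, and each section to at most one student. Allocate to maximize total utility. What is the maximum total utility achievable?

Max total: 294 points

This is the linear assignment problem.
Optimal: Rossi→Section 1pm (62 points), Rivera→Section 9am (92 points), Santos→Section 10am (52 points), Novak→Section 2pm (88 points) — total 62+92+52+88 = 294 points.
Column-greedy (each section in turn goes to its best remaining student) gives 258 points, worse by 36.
Swapping Novak↔Santos (Novak→Section 10am 57 points, Santos→Section 2pm 35 points) loses 48.
Every other assignment is strictly worse.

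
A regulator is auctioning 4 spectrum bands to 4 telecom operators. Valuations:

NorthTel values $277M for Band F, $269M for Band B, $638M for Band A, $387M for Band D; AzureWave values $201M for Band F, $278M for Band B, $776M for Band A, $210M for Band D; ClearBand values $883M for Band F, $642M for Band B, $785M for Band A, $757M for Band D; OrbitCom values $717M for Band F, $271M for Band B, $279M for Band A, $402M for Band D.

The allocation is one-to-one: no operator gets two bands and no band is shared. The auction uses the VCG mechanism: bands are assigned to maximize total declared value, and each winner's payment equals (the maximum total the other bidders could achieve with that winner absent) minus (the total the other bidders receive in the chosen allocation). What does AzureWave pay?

Efficient allocation: NorthTel→Band D ($387M), AzureWave→Band A ($776M), ClearBand→Band B ($642M), OrbitCom→Band F ($717M); total welfare W = $2522M.
AzureWave receives Band A at value $776M, so the others get W − 776 = $1746M.
Without AzureWave: best allocation of the remaining 3 bidders over all 4 bands is NorthTel→Band A ($638M), ClearBand→Band D ($757M), OrbitCom→Band F ($717M), total $2112M.
VCG payment = (others' best without AzureWave) − (others' welfare with AzureWave) = 2112 − 1746 = $366M.

AzureWave pays $366M.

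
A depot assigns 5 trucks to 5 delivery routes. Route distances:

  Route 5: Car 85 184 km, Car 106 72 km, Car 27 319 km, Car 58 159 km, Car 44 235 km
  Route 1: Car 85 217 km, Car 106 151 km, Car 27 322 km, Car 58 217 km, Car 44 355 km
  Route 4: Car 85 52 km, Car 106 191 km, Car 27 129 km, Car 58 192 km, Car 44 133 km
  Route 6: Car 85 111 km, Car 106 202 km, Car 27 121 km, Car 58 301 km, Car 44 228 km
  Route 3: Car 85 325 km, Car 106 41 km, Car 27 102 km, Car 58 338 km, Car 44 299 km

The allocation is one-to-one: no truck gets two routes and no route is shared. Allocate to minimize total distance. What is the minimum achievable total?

This is a one-to-one assignment (minimum-cost bipartite matching).
Optimal: Car 85→Route 6 (111 km), Car 106→Route 5 (72 km), Car 27→Route 3 (102 km), Car 58→Route 1 (217 km), Car 44→Route 4 (133 km) — total 111+72+102+217+133 = 635 km.
Column-greedy (each route in turn goes to its cheapest remaining truck) gives 984 km, worse by 349.

Min total: 635 km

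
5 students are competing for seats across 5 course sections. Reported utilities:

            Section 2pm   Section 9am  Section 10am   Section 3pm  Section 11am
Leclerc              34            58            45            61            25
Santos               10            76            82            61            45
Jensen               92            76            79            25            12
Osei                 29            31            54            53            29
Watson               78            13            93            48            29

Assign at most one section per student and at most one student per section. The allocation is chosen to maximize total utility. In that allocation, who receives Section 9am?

Santos receives Section 9am.

This is the linear assignment problem.
Optimal: Leclerc→Section 3pm (61 points), Santos→Section 9am (76 points), Jensen→Section 2pm (92 points), Osei→Section 11am (29 points), Watson→Section 10am (93 points) — total 61+76+92+29+93 = 351 points.
Row-greedy (each student in turn takes its best remaining section) gives 295 points, worse by 56.
Checked against all permutations: 351 points is optimal.
Santos's own top section is Section 10am (82 points), but forcing Santos→Section 10am and reassigning the rest optimally gives only 326 points — worse by 25.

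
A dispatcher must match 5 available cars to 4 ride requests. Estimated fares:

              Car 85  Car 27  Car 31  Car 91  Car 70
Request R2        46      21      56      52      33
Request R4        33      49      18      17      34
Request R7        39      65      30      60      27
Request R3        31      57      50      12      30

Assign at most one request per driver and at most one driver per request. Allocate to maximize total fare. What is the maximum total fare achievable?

Maximum total: $207

Optimal: Car 31→Request R2 ($56), Car 70→Request R4 ($34), Car 91→Request R7 ($60), Car 27→Request R3 ($57) — total 56+34+60+57 = $207.
Column-greedy (each request in turn goes to its best remaining driver) gives $196, worse by 11.
Checked against all permutations: $207 is optimal.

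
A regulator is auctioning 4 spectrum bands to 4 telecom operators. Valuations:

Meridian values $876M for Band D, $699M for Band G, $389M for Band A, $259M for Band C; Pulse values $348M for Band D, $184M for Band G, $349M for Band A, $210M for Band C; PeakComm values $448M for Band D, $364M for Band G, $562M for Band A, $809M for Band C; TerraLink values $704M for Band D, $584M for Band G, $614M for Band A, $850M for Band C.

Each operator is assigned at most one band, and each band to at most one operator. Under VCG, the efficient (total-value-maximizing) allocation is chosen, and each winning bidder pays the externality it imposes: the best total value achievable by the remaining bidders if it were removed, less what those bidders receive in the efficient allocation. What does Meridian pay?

Efficient allocation: Meridian→Band D ($876M), Pulse→Band A ($349M), PeakComm→Band C ($809M), TerraLink→Band G ($584M); total welfare W = $2618M.
Meridian receives Band D at value $876M, so the others get W − 876 = $1742M.
Without Meridian: best allocation of the remaining 3 bidders over all 4 bands is Pulse→Band A ($349M), PeakComm→Band C ($809M), TerraLink→Band D ($704M), total $1862M.
VCG payment = (others' best without Meridian) − (others' welfare with Meridian) = 1862 − 1742 = $120M.

Meridian pays $120M.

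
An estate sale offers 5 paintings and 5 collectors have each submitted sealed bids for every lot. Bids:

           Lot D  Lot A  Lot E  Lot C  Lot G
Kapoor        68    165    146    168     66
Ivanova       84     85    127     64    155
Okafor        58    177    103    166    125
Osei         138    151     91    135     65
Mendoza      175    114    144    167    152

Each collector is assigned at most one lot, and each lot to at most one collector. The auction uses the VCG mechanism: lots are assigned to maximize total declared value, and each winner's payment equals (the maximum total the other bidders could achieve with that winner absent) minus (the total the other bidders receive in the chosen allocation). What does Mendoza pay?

Efficient allocation: Kapoor→Lot E ($146), Ivanova→Lot G ($155), Okafor→Lot C ($166), Osei→Lot A ($151), Mendoza→Lot D ($175); total welfare W = $793.
Mendoza receives Lot D at value $175, so the others get W − 175 = $618.
Without Mendoza: best allocation of the remaining 4 bidders over all 5 lots is Kapoor→Lot C ($168), Ivanova→Lot G ($155), Okafor→Lot A ($177), Osei→Lot D ($138), total $638.
VCG payment = (others' best without Mendoza) − (others' welfare with Mendoza) = 638 − 618 = $20.

Mendoza pays $20.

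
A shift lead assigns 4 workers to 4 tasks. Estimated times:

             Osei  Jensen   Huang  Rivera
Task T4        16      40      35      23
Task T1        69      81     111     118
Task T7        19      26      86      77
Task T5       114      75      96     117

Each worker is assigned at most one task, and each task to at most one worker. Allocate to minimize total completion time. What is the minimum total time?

Optimal: Osei→Task T1 (69 min), Jensen→Task T7 (26 min), Huang→Task T5 (96 min), Rivera→Task T4 (23 min) — total 69+26+96+23 = 214 min.
Row-greedy (each worker in turn takes its cheapest remaining task) gives 256 min, worse by 42.

Min total: 214 min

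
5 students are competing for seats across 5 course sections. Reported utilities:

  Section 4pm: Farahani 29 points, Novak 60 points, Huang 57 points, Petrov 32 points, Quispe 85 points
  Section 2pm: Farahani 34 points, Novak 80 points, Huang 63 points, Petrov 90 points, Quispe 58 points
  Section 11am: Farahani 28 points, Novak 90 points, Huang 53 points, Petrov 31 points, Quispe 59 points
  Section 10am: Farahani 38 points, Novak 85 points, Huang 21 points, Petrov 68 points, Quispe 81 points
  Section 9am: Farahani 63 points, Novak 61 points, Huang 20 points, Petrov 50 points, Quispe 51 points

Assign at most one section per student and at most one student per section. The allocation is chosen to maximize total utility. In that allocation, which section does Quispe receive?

Optimal: Farahani→Section 9am (63 points), Novak→Section 11am (90 points), Huang→Section 4pm (57 points), Petrov→Section 2pm (90 points), Quispe→Section 10am (81 points) — total 63+90+57+90+81 = 381 points.
Row-greedy (each student in turn takes its best remaining section) gives 369 points, worse by 12.
Next-best assignment: Farahani→Section 9am, Novak→Section 10am, Huang→Section 11am, Petrov→Section 2pm, Quispe→Section 4pm = 376 points.
Quispe's own top section is Section 4pm (85 points), but forcing Quispe→Section 4pm and reassigning the rest optimally gives only 376 points — worse by 5.

Quispe receives Section 10am.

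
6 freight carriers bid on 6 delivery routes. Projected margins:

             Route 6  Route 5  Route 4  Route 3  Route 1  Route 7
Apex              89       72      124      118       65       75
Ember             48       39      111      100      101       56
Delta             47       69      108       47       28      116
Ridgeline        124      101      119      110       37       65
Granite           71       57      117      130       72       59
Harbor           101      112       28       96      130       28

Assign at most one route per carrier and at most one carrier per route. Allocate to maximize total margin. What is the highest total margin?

Maximum total: $707k

Optimal: Apex→Route 4 ($124k), Ember→Route 1 ($101k), Delta→Route 7 ($116k), Ridgeline→Route 6 ($124k), Granite→Route 3 ($130k), Harbor→Route 5 ($112k) — total 124+101+116+124+130+112 = $707k.
Max-entry greedy (repeatedly take the single best remaining cell) gives $663k, worse by 44.
No other one-to-one assignment exceeds $707k.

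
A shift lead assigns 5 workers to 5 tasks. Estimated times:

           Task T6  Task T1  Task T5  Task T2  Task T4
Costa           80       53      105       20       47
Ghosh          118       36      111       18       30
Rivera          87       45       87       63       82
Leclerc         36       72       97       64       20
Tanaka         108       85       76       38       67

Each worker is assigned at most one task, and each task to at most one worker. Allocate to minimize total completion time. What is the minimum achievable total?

Minimum total: 207 min

Optimal: Costa→Task T2 (20 min), Ghosh→Task T4 (30 min), Rivera→Task T1 (45 min), Leclerc→Task T6 (36 min), Tanaka→Task T5 (76 min) — total 20+30+45+36+76 = 207 min.
Column-greedy (each task in turn goes to its cheapest remaining worker) gives 250 min, worse by 43.
Next-best assignment: Costa→Task T4, Ghosh→Task T2, Rivera→Task T1, Leclerc→Task T6, Tanaka→Task T5 = 222 min.
No other one-to-one assignment undercuts 207 min.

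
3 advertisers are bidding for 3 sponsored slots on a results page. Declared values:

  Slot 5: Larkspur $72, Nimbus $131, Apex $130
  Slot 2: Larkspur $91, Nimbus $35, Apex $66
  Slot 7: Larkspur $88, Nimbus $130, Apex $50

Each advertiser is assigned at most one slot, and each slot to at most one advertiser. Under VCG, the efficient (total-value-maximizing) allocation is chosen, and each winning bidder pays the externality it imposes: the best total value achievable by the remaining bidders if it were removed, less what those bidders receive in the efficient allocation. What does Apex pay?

Efficient allocation: Larkspur→Slot 2 ($91), Nimbus→Slot 7 ($130), Apex→Slot 5 ($130); total welfare W = $351.
Apex receives Slot 5 at value $130, so the others get W − 130 = $221.
Without Apex: best allocation of the remaining 2 bidders over all 3 slots is Larkspur→Slot 2 ($91), Nimbus→Slot 5 ($131), total $222.
VCG payment = (others' best without Apex) − (others' welfare with Apex) = 222 − 221 = $1.

Apex pays $1.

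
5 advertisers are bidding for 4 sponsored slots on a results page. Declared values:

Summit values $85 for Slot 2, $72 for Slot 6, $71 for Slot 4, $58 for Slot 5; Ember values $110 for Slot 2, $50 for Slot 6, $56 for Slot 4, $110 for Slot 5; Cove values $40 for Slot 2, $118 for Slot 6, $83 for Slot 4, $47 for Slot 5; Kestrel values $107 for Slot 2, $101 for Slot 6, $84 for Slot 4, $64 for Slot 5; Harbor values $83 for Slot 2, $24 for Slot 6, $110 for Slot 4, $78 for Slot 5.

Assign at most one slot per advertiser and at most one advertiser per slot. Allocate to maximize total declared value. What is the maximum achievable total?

Max total: $445

Optimal: Kestrel→Slot 2 ($107), Cove→Slot 6 ($118), Harbor→Slot 4 ($110), Ember→Slot 5 ($110) — total 107+118+110+110 = $445.
Max-entry greedy (repeatedly take the single best remaining cell) gives $402, worse by 43.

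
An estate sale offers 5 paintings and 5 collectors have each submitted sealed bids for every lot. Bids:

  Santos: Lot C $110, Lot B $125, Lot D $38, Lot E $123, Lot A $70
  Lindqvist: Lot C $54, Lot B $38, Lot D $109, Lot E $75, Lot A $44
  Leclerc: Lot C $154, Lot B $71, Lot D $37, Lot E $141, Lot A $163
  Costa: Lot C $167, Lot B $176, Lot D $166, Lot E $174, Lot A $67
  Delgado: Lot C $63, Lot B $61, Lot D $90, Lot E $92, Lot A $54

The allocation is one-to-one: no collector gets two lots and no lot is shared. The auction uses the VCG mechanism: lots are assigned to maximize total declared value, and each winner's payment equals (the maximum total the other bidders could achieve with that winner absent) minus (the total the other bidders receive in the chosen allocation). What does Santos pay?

Efficient allocation: Santos→Lot B ($125), Lindqvist→Lot D ($109), Leclerc→Lot A ($163), Costa→Lot C ($167), Delgado→Lot E ($92); total welfare W = $656.
Santos receives Lot B at value $125, so the others get W − 125 = $531.
Without Santos: best allocation of the remaining 4 bidders over all 5 lots is Lindqvist→Lot D ($109), Leclerc→Lot A ($163), Costa→Lot B ($176), Delgado→Lot E ($92), total $540.
VCG payment = (others' best without Santos) − (others' welfare with Santos) = 540 − 531 = $9.

Santos pays $9.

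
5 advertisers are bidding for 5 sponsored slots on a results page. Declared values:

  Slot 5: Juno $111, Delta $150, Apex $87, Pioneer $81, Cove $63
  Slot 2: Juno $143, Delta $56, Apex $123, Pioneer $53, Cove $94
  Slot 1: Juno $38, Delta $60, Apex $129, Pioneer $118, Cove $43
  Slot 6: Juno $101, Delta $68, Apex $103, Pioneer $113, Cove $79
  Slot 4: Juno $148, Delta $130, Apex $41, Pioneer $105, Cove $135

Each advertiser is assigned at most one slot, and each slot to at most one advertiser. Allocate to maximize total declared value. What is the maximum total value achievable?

Maximum total: $670

This is the linear assignment problem.
Optimal: Juno→Slot 2 ($143), Delta→Slot 5 ($150), Apex→Slot 1 ($129), Pioneer→Slot 6 ($113), Cove→Slot 4 ($135) — total 143+150+129+113+135 = $670.
Max-entry greedy (repeatedly take the single best remaining cell) gives $634, worse by 36.
Swapping Cove↔Juno (Cove→Slot 2 $94, Juno→Slot 4 $148) loses 36.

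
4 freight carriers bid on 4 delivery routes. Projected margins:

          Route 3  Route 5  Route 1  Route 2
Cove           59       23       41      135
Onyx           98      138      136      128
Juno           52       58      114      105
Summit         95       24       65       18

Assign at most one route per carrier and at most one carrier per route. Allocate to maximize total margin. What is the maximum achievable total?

Max total: $482k

Treat this as an assignment problem: match each carrier to one route.
Optimal: Cove→Route 2 ($135k), Onyx→Route 5 ($138k), Juno→Route 1 ($114k), Summit→Route 3 ($95k) — total 135+138+114+95 = $482k.
Column-greedy (each route in turn goes to its best remaining carrier) gives $356k, worse by 126.
Next-best assignment: Cove→Route 2, Onyx→Route 1, Juno→Route 5, Summit→Route 3 = $424k.
No other one-to-one assignment exceeds $482k.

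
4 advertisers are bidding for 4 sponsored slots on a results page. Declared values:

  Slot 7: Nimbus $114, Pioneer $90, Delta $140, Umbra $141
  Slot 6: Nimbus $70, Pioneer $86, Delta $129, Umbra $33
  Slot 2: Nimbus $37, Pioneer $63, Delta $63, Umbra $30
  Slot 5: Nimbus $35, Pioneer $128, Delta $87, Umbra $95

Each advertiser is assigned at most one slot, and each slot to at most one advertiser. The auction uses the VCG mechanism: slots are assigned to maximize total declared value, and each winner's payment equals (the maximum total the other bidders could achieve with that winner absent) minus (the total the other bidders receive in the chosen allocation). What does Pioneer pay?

Pioneer pays $31.

Efficient allocation: Nimbus→Slot 2 ($37), Pioneer→Slot 5 ($128), Delta→Slot 6 ($129), Umbra→Slot 7 ($141); total welfare W = $435.
Pioneer receives Slot 5 at value $128, so the others get W − 128 = $307.
Without Pioneer: best allocation of the remaining 3 bidders over all 4 slots is Nimbus→Slot 7 ($114), Delta→Slot 6 ($129), Umbra→Slot 5 ($95), total $338.
VCG payment = (others' best without Pioneer) − (others' welfare with Pioneer) = 338 − 307 = $31.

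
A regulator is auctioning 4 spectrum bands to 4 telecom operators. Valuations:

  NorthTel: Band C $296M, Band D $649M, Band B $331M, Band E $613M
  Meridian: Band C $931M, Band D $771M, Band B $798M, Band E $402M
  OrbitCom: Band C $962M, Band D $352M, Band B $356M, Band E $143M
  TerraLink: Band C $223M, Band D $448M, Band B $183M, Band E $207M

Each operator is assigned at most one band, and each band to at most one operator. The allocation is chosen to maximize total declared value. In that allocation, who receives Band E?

This is a one-to-one assignment (maximum-weight bipartite matching).
Optimal: NorthTel→Band E ($613M), Meridian→Band B ($798M), OrbitCom→Band C ($962M), TerraLink→Band D ($448M) — total 613+798+962+448 = $2821M.
Max-entry greedy (repeatedly take the single best remaining cell) gives $2616M, worse by 205.
Swapping NorthTel↔Meridian (NorthTel→Band B $331M, Meridian→Band E $402M) loses 678.
Every other assignment is strictly worse.
NorthTel's own top band is Band D ($649M), but forcing NorthTel→Band D and reassigning the rest optimally gives only $2616M — worse by 205.

NorthTel receives Band E.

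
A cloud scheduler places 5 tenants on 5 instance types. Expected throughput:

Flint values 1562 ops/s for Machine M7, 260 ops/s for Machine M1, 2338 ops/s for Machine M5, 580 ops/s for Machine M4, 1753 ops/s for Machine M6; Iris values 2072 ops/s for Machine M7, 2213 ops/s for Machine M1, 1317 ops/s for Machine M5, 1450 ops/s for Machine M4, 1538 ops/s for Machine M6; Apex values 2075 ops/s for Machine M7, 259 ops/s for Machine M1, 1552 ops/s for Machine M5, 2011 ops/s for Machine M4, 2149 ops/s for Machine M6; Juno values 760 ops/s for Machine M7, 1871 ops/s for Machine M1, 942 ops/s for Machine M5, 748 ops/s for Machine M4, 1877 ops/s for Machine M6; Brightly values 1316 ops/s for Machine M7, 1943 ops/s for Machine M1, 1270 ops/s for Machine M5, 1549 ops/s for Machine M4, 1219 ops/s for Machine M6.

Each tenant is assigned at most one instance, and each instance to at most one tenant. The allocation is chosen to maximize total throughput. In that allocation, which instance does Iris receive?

Iris receives Machine M7.

Optimal: Flint→Machine M5 (2338 ops/s), Iris→Machine M7 (2072 ops/s), Apex→Machine M4 (2011 ops/s), Juno→Machine M6 (1877 ops/s), Brightly→Machine M1 (1943 ops/s) — total 2338+2072+2011+1877+1943 = 10241 ops/s.
Column-greedy (each instance in turn goes to its best remaining tenant) gives 10052 ops/s, worse by 189.
No other one-to-one assignment exceeds 10241 ops/s.
Iris's own top instance is Machine M1 (2213 ops/s), but forcing Iris→Machine M1 and reassigning the rest optimally gives only 10052 ops/s — worse by 189.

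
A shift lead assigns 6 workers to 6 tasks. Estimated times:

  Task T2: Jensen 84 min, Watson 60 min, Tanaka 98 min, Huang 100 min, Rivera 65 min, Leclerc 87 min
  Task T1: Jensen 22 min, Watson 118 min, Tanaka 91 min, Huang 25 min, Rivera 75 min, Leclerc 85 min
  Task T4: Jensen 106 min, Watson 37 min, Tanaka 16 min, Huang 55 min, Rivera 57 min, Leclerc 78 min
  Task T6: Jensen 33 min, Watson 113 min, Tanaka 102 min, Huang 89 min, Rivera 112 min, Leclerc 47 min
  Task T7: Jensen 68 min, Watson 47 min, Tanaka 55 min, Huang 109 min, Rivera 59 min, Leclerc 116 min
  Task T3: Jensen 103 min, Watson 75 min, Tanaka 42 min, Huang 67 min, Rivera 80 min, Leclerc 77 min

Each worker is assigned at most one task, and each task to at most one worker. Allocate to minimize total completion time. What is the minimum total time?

Min total: 263 min

Treat this as an assignment problem: match each worker to one task.
Optimal: Jensen→Task T6 (33 min), Watson→Task T7 (47 min), Tanaka→Task T4 (16 min), Huang→Task T1 (25 min), Rivera→Task T2 (65 min), Leclerc→Task T3 (77 min) — total 33+47+16+25+65+77 = 263 min.
Column-greedy (each task in turn goes to its cheapest remaining worker) gives 271 min, worse by 8.
Next-best assignment: Jensen→Task T1, Watson→Task T7, Tanaka→Task T4, Huang→Task T3, Rivera→Task T2, Leclerc→Task T6 = 264 min.
Checked against all permutations: 263 min is optimal.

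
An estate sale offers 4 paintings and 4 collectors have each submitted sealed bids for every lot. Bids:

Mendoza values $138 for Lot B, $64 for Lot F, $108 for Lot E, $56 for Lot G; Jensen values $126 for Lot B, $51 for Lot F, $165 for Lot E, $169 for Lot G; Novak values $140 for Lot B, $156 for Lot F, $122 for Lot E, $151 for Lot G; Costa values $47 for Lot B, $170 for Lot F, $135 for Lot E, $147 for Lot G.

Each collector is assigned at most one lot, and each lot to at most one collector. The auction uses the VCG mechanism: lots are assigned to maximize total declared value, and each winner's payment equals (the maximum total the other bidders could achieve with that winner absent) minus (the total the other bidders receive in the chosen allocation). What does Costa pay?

Efficient allocation: Mendoza→Lot B ($138), Jensen→Lot E ($165), Novak→Lot G ($151), Costa→Lot F ($170); total welfare W = $624.
Costa receives Lot F at value $170, so the others get W − 170 = $454.
Without Costa: best allocation of the remaining 3 bidders over all 4 lots is Mendoza→Lot B ($138), Jensen→Lot G ($169), Novak→Lot F ($156), total $463.
VCG payment = (others' best without Costa) − (others' welfare with Costa) = 463 − 454 = $9.

Costa pays $9.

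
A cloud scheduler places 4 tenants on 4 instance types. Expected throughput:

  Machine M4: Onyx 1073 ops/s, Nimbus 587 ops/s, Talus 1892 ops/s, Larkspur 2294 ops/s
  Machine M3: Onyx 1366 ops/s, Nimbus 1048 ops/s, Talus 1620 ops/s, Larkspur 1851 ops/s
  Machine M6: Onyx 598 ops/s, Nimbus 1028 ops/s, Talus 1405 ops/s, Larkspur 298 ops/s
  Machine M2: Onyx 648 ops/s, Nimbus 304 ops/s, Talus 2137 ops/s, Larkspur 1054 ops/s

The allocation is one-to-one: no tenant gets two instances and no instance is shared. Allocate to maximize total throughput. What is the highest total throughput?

This is the linear assignment problem.
Optimal: Onyx→Machine M3 (1366 ops/s), Nimbus→Machine M6 (1028 ops/s), Talus→Machine M2 (2137 ops/s), Larkspur→Machine M4 (2294 ops/s) — total 1366+1028+2137+2294 = 6825 ops/s.
Column-greedy (each instance in turn goes to its best remaining tenant) gives 5590 ops/s, worse by 1235.
No other one-to-one assignment exceeds 6825 ops/s.

Maximum total: 6825 ops/s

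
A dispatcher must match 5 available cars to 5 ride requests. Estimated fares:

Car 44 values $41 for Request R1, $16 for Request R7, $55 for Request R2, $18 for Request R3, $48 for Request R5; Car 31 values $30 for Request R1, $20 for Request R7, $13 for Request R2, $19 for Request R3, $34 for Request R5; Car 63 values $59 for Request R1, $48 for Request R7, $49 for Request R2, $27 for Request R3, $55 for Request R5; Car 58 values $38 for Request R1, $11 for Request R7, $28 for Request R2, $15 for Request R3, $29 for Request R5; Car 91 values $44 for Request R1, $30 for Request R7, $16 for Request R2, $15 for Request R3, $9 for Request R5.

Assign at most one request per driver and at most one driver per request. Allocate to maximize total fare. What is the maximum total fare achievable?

Maximum total: $197

Optimal: Car 44→Request R2 ($55), Car 31→Request R3 ($19), Car 63→Request R5 ($55), Car 58→Request R1 ($38), Car 91→Request R7 ($30) — total 55+19+55+38+30 = $197.
Column-greedy (each request in turn goes to its best remaining driver) gives $192, worse by 5.
Next-best assignment: Car 44→Request R2, Car 31→Request R5, Car 63→Request R7, Car 58→Request R3, Car 91→Request R1 = $196.
Swapping Car 91↔Car 31 (Car 91→Request R3 $15, Car 31→Request R7 $20) loses 14.
No other one-to-one assignment exceeds $197.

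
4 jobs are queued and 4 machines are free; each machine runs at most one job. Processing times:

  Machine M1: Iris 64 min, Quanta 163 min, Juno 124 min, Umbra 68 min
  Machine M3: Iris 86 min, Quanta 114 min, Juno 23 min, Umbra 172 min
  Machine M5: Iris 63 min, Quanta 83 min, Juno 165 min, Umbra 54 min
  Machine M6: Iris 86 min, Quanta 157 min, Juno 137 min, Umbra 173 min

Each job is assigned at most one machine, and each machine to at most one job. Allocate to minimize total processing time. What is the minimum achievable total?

Optimal: Iris→Machine M6 (86 min), Quanta→Machine M5 (83 min), Juno→Machine M3 (23 min), Umbra→Machine M1 (68 min) — total 86+83+23+68 = 260 min.
Column-greedy (each machine in turn goes to its cheapest remaining job) gives 298 min, worse by 38.
Next-best assignment: Iris→Machine M1, Quanta→Machine M6, Juno→Machine M3, Umbra→Machine M5 = 298 min.
Swapping Quanta↔Iris (Quanta→Machine M6 157 min, Iris→Machine M5 63 min) adds 51.
Checked against all permutations: 260 min is optimal.

Minimum total: 260 min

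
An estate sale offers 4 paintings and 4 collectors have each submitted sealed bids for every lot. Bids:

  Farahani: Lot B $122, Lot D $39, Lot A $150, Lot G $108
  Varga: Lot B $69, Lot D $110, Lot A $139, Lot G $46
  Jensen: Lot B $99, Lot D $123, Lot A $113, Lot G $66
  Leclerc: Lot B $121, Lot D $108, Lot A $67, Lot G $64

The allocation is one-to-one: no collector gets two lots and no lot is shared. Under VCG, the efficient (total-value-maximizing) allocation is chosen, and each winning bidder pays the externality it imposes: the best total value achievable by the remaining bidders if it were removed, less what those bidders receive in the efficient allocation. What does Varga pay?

Varga pays $42.

Efficient allocation: Farahani→Lot G ($108), Varga→Lot A ($139), Jensen→Lot D ($123), Leclerc→Lot B ($121); total welfare W = $491.
Varga receives Lot A at value $139, so the others get W − 139 = $352.
Without Varga: best allocation of the remaining 3 bidders over all 4 lots is Farahani→Lot A ($150), Jensen→Lot D ($123), Leclerc→Lot B ($121), total $394.
VCG payment = (others' best without Varga) − (others' welfare with Varga) = 394 − 352 = $42.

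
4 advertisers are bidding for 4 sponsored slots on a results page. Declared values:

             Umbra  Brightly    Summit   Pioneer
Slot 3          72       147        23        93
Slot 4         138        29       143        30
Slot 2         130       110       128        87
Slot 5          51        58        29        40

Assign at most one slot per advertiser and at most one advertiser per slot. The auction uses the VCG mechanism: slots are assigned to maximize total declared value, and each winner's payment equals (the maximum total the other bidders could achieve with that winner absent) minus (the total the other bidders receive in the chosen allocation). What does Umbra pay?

Efficient allocation: Umbra→Slot 2 ($130), Brightly→Slot 3 ($147), Summit→Slot 4 ($143), Pioneer→Slot 5 ($40); total welfare W = $460.
Umbra receives Slot 2 at value $130, so the others get W − 130 = $330.
Without Umbra: best allocation of the remaining 3 bidders over all 4 slots is Brightly→Slot 3 ($147), Summit→Slot 4 ($143), Pioneer→Slot 2 ($87), total $377.
VCG payment = (others' best without Umbra) − (others' welfare with Umbra) = 377 − 330 = $47.

Umbra pays $47.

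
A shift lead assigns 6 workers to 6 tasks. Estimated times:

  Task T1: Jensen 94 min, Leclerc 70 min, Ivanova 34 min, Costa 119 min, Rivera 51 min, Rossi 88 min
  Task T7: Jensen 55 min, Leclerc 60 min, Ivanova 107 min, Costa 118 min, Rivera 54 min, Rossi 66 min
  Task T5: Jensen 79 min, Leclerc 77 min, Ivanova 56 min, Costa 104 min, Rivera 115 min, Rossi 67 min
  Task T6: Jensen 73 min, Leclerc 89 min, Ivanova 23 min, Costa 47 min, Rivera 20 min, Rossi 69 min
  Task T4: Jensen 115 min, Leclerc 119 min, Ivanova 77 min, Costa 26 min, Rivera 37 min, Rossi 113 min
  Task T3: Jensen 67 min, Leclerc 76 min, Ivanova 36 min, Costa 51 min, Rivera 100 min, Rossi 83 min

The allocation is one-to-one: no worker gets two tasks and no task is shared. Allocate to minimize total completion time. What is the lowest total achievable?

Minimum total: 274 min

This is the linear assignment problem.
Optimal: Jensen→Task T7 (55 min), Leclerc→Task T1 (70 min), Ivanova→Task T3 (36 min), Costa→Task T4 (26 min), Rivera→Task T6 (20 min), Rossi→Task T5 (67 min) — total 55+70+36+26+20+67 = 274 min.
Min-entry greedy (repeatedly take the single cheapest remaining cell) gives 278 min, worse by 4.
Swapping Costa↔Rossi (Costa→Task T5 104 min, Rossi→Task T4 113 min) adds 124.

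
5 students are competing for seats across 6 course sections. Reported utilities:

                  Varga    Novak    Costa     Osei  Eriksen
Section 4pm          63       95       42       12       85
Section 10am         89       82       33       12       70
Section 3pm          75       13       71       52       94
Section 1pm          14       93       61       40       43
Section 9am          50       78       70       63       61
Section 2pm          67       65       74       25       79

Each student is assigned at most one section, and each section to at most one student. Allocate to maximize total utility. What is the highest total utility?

Maximum total: 415 points

Optimal: Varga→Section 10am (89 points), Novak→Section 4pm (95 points), Costa→Section 2pm (74 points), Osei→Section 9am (63 points), Eriksen→Section 3pm (94 points) — total 89+95+74+63+94 = 415 points.
Column-greedy (each section in turn goes to its best remaining student) gives 402 points, worse by 13.
Next-best assignment: Varga→Section 10am, Novak→Section 1pm, Costa→Section 2pm, Osei→Section 9am, Eriksen→Section 3pm = 413 points.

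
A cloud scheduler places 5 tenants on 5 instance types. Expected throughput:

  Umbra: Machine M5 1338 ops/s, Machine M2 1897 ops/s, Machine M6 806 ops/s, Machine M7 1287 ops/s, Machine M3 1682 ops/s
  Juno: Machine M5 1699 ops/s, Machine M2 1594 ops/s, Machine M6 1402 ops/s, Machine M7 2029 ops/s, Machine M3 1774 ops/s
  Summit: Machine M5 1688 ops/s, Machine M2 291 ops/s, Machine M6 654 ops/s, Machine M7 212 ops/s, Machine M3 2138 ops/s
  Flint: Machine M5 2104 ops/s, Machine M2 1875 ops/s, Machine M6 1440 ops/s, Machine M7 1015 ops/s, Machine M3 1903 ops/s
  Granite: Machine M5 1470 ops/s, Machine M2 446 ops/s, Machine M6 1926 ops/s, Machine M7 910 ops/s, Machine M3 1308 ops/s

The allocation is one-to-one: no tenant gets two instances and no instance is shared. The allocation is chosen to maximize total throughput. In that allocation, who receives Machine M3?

Summit receives Machine M3.

Optimal: Umbra→Machine M2 (1897 ops/s), Juno→Machine M7 (2029 ops/s), Summit→Machine M3 (2138 ops/s), Flint→Machine M5 (2104 ops/s), Granite→Machine M6 (1926 ops/s) — total 1897+2029+2138+2104+1926 = 10094 ops/s.
Every other assignment is strictly worse.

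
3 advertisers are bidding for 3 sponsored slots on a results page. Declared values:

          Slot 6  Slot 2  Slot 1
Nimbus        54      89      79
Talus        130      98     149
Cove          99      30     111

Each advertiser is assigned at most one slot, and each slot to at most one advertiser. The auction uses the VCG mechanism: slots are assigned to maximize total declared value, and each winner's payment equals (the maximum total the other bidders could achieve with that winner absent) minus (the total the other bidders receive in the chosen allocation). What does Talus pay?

Efficient allocation: Nimbus→Slot 2 ($89), Talus→Slot 1 ($149), Cove→Slot 6 ($99); total welfare W = $337.
Talus receives Slot 1 at value $149, so the others get W − 149 = $188.
Without Talus: best allocation of the remaining 2 bidders over all 3 slots is Nimbus→Slot 2 ($89), Cove→Slot 1 ($111), total $200.
VCG payment = (others' best without Talus) − (others' welfare with Talus) = 200 − 188 = $12.

Talus pays $12.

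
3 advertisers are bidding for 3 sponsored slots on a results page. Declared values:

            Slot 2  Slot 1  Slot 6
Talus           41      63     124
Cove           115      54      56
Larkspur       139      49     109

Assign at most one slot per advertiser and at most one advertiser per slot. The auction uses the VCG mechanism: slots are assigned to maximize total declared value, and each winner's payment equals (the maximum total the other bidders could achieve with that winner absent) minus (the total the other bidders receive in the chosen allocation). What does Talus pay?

Talus pays $31.

Efficient allocation: Talus→Slot 6 ($124), Cove→Slot 1 ($54), Larkspur→Slot 2 ($139); total welfare W = $317.
Talus receives Slot 6 at value $124, so the others get W − 124 = $193.
Without Talus: best allocation of the remaining 2 bidders over all 3 slots is Cove→Slot 2 ($115), Larkspur→Slot 6 ($109), total $224.
VCG payment = (others' best without Talus) − (others' welfare with Talus) = 224 − 193 = $31.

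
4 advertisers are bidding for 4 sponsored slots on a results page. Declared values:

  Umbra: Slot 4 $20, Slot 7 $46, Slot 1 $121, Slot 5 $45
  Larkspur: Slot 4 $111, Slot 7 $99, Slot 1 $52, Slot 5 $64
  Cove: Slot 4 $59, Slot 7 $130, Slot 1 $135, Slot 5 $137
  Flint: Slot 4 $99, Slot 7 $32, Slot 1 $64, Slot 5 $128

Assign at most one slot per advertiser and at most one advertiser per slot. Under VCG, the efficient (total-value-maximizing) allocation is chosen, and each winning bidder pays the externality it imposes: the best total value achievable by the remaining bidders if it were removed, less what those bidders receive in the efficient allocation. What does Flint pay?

Flint pays $7.

Efficient allocation: Umbra→Slot 1 ($121), Larkspur→Slot 4 ($111), Cove→Slot 7 ($130), Flint→Slot 5 ($128); total welfare W = $490.
Flint receives Slot 5 at value $128, so the others get W − 128 = $362.
Without Flint: best allocation of the remaining 3 bidders over all 4 slots is Umbra→Slot 1 ($121), Larkspur→Slot 4 ($111), Cove→Slot 5 ($137), total $369.
VCG payment = (others' best without Flint) − (others' welfare with Flint) = 369 − 362 = $7.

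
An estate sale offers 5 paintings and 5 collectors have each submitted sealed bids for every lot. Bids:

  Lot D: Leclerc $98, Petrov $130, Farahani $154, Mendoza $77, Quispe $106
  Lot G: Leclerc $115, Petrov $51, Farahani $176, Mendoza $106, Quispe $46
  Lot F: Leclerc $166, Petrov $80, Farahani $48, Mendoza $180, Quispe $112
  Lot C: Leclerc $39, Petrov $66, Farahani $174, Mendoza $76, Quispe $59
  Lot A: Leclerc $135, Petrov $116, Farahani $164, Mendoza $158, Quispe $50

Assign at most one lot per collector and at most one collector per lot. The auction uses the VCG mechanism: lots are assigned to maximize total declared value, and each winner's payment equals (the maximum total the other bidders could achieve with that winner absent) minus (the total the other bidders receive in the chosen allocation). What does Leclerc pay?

Leclerc pays $2.

Efficient allocation: Leclerc→Lot G ($115), Petrov→Lot A ($116), Farahani→Lot C ($174), Mendoza→Lot F ($180), Quispe→Lot D ($106); total welfare W = $691.
Leclerc receives Lot G at value $115, so the others get W − 115 = $576.
Without Leclerc: best allocation of the remaining 4 bidders over all 5 lots is Petrov→Lot A ($116), Farahani→Lot G ($176), Mendoza→Lot F ($180), Quispe→Lot D ($106), total $578.
VCG payment = (others' best without Leclerc) − (others' welfare with Leclerc) = 578 − 576 = $2.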